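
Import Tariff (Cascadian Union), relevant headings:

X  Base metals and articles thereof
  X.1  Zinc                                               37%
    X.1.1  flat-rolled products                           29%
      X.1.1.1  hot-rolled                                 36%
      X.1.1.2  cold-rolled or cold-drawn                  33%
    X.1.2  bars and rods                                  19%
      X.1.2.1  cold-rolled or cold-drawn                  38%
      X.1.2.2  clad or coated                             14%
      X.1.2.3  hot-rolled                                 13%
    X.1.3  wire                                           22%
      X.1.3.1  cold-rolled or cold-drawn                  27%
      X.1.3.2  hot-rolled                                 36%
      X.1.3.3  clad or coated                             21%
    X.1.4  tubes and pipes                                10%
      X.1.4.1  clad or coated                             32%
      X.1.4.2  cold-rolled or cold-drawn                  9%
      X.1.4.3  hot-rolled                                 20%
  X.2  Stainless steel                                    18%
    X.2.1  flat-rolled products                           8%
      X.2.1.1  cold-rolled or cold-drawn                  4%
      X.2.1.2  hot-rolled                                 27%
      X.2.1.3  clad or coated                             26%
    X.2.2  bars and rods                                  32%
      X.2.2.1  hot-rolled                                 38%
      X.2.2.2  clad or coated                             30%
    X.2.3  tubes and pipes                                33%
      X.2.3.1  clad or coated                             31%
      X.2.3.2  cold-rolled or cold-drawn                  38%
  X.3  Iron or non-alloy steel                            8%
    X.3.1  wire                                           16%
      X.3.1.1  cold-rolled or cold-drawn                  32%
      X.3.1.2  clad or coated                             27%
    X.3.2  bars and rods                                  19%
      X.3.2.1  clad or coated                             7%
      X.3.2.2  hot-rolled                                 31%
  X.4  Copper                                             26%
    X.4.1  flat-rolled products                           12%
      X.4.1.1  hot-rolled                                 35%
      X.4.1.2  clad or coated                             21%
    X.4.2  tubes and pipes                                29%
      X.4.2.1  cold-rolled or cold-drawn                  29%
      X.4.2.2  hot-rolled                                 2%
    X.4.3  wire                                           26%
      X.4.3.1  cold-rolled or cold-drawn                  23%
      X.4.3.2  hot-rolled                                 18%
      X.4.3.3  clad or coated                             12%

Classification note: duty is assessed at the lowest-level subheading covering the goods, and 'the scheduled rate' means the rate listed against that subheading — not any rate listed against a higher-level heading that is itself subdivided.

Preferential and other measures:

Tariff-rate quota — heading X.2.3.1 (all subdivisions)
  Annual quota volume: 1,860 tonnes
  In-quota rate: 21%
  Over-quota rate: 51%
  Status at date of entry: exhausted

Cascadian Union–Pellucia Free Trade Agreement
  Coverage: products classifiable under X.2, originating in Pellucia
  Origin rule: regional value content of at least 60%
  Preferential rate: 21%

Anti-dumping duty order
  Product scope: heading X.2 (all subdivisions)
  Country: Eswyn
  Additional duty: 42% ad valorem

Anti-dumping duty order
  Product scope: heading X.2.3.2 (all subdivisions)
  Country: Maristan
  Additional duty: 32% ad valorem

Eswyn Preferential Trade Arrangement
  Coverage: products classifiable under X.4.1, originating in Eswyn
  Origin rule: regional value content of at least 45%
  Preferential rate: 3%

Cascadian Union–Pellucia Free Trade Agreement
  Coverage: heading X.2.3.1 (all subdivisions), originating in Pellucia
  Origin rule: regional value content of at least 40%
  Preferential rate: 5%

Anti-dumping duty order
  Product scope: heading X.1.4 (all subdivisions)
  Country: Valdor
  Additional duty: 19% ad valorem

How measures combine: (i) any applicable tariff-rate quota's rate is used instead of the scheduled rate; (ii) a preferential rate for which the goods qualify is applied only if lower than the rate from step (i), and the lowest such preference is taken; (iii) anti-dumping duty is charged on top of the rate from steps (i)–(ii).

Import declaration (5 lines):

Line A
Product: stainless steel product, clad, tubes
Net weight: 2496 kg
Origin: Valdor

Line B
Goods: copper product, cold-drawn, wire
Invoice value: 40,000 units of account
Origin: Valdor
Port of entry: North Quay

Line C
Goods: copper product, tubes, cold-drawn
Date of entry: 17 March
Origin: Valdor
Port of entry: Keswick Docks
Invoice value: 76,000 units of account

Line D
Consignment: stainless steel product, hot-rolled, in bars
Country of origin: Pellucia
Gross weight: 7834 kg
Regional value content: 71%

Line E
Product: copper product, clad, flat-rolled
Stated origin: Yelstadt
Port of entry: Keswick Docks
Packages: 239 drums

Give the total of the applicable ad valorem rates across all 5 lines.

Line A: stainless steel → X.2; tubes → X.2.3; clad → X.2.3.1. Scheduled 31%. quota on X.2.3.1 exhausted → over-quota 51%. → 51%.
Line B: copper → X.4; wire → X.4.3; cold-drawn → X.4.3.1. Scheduled 23%. No special measure applies. → 23%.
Line C: copper → X.4; tubes → X.4.2; cold-drawn → X.4.2.1. Scheduled 29%. No special measure applies. → 29%.
Line D: stainless steel → X.2; in bars → X.2.2; hot-rolled → X.2.2.1. Scheduled 38%. Pellucia agreement on X.2: RVC ≥ 60% → 21% available; Pellucia agreement on X.2.3.1: X.2.2.1 not covered; preferential 21%. → 21%.
Line E: copper → X.4; flat-rolled → X.4.1; clad → X.4.1.2. Scheduled 21%. No special measure applies. → 21%.
Sum: 51% + 23% + 29% + 21% + 21% = 145%.

145%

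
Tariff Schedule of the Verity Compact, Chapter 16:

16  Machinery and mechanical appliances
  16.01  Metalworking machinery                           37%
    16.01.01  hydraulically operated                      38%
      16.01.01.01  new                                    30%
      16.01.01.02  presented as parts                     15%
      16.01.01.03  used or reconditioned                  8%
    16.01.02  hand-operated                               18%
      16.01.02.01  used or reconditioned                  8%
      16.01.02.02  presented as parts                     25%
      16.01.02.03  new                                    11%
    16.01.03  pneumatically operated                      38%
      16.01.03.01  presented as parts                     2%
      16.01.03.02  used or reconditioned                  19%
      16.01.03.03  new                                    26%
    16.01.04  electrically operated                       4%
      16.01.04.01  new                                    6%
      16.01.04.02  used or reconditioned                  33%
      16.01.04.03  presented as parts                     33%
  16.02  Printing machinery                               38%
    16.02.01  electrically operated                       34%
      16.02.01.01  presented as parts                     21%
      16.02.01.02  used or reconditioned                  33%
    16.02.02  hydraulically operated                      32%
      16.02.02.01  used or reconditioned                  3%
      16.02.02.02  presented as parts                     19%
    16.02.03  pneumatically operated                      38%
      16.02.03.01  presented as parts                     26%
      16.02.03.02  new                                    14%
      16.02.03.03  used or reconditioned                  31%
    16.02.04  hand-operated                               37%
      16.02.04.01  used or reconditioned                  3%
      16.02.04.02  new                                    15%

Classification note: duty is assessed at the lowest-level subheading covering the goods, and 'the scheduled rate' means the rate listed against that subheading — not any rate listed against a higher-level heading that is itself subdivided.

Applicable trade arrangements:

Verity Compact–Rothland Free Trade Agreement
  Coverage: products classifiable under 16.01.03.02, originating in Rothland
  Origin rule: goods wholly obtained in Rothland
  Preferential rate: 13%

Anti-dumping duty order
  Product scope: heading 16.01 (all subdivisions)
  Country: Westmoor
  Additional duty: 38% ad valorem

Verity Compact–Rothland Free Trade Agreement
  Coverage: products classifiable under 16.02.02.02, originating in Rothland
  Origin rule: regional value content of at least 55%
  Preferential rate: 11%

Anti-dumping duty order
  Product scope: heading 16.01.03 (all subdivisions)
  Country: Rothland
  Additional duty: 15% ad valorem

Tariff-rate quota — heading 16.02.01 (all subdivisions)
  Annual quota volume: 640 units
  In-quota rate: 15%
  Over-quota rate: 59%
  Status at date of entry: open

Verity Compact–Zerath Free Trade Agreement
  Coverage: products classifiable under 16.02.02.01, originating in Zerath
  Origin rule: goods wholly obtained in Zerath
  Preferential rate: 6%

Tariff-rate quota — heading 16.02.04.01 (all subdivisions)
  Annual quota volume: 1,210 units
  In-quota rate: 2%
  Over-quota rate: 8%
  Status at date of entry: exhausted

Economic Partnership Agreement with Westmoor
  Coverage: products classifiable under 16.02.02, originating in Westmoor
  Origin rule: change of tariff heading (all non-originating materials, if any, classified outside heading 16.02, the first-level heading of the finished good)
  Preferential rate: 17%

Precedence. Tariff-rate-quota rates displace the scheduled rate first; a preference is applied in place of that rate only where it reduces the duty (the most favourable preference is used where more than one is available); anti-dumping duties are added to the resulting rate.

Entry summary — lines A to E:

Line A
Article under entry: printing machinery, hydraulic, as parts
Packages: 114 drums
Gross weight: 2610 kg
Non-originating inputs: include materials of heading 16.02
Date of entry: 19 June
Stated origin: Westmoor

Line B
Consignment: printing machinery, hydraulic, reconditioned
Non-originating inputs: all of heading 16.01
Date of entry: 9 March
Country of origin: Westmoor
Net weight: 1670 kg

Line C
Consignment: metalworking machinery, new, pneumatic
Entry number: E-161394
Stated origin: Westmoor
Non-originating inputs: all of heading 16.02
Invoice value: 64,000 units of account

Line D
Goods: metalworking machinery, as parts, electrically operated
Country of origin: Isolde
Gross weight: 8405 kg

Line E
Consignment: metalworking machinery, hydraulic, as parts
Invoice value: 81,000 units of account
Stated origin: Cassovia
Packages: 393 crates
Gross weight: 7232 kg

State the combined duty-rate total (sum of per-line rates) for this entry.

134%

Line A: printing → 16.02; hydraulic → 16.02.02; as parts → 16.02.02.02. Scheduled 19%. Westmoor agreement on 16.02.02: CTH not met. → 19%.
Line B: printing → 16.02; hydraulic → 16.02.02; reconditioned → 16.02.02.01. Scheduled 3%. Westmoor agreement on 16.02.02: CTH met → 17% available; preference 17% not lower than 3% → no reduction. → 3%.
Line C: metalworking → 16.01; pneumatic → 16.01.03; new → 16.01.03.03. Scheduled 26%. Westmoor agreement on 16.02.02: 16.01.03.03 not covered; anti-dumping (Westmoor, 16.01): +38%; total 26% + 38% = 64%. → 64%.
Line D: metalworking → 16.01; electrically operated → 16.01.04; as parts → 16.01.04.03. Scheduled 33%. No special measure applies. → 33%.
Line E: metalworking → 16.01; hydraulic → 16.01.01; as parts → 16.01.01.02. Scheduled 15%. No special measure applies. → 15%.
Sum: 19% + 3% + 64% + 33% + 15% = 134%.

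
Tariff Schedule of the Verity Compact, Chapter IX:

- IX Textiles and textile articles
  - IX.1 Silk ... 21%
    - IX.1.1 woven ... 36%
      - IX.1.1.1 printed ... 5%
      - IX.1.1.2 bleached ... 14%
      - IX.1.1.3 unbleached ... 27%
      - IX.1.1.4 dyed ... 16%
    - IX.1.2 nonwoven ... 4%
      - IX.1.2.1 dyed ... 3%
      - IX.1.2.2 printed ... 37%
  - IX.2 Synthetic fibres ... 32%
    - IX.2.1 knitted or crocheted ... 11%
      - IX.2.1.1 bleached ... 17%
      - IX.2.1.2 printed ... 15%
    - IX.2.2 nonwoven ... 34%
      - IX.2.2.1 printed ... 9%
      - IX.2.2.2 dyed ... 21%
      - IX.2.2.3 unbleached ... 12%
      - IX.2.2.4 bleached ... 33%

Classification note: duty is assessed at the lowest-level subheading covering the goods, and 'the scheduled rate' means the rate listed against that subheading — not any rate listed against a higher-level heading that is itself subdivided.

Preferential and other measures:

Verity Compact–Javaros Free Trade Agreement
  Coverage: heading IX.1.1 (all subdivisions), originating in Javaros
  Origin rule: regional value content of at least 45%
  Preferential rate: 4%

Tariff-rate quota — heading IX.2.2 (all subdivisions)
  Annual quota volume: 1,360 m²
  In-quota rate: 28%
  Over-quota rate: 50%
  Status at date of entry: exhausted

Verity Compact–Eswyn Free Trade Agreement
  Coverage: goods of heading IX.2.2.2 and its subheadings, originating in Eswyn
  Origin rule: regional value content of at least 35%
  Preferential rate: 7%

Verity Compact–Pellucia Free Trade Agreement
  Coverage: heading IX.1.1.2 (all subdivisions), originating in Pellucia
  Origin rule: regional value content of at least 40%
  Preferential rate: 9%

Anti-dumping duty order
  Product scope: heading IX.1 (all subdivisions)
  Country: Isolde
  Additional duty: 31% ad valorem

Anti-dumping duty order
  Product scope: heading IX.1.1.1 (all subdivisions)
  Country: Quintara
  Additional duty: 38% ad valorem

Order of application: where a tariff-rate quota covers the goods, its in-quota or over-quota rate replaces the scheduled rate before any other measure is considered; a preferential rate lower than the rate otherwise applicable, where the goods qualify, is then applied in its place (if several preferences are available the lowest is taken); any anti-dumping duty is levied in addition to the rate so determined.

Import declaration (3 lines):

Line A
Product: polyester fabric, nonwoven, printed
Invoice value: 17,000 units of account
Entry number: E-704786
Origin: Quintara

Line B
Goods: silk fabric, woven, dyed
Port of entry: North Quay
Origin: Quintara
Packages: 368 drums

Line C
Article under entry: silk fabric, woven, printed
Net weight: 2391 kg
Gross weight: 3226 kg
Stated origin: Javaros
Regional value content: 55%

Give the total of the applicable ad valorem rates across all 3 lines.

70%

Line A: polyester → IX.2; nonwoven → IX.2.2; printed → IX.2.2.1. Scheduled 9%. quota on IX.2.2 exhausted → over-quota 50%. → 50%.
Line B: silk → IX.1; woven → IX.1.1; dyed → IX.1.1.4. Scheduled 16%. No special measure applies. → 16%.
Line C: silk → IX.1; woven → IX.1.1; printed → IX.1.1.1. Scheduled 5%. Javaros agreement on IX.1.1: RVC ≥ 45% → 4% available; preferential 4%. → 4%.
Sum: 50% + 16% + 4% = 70%.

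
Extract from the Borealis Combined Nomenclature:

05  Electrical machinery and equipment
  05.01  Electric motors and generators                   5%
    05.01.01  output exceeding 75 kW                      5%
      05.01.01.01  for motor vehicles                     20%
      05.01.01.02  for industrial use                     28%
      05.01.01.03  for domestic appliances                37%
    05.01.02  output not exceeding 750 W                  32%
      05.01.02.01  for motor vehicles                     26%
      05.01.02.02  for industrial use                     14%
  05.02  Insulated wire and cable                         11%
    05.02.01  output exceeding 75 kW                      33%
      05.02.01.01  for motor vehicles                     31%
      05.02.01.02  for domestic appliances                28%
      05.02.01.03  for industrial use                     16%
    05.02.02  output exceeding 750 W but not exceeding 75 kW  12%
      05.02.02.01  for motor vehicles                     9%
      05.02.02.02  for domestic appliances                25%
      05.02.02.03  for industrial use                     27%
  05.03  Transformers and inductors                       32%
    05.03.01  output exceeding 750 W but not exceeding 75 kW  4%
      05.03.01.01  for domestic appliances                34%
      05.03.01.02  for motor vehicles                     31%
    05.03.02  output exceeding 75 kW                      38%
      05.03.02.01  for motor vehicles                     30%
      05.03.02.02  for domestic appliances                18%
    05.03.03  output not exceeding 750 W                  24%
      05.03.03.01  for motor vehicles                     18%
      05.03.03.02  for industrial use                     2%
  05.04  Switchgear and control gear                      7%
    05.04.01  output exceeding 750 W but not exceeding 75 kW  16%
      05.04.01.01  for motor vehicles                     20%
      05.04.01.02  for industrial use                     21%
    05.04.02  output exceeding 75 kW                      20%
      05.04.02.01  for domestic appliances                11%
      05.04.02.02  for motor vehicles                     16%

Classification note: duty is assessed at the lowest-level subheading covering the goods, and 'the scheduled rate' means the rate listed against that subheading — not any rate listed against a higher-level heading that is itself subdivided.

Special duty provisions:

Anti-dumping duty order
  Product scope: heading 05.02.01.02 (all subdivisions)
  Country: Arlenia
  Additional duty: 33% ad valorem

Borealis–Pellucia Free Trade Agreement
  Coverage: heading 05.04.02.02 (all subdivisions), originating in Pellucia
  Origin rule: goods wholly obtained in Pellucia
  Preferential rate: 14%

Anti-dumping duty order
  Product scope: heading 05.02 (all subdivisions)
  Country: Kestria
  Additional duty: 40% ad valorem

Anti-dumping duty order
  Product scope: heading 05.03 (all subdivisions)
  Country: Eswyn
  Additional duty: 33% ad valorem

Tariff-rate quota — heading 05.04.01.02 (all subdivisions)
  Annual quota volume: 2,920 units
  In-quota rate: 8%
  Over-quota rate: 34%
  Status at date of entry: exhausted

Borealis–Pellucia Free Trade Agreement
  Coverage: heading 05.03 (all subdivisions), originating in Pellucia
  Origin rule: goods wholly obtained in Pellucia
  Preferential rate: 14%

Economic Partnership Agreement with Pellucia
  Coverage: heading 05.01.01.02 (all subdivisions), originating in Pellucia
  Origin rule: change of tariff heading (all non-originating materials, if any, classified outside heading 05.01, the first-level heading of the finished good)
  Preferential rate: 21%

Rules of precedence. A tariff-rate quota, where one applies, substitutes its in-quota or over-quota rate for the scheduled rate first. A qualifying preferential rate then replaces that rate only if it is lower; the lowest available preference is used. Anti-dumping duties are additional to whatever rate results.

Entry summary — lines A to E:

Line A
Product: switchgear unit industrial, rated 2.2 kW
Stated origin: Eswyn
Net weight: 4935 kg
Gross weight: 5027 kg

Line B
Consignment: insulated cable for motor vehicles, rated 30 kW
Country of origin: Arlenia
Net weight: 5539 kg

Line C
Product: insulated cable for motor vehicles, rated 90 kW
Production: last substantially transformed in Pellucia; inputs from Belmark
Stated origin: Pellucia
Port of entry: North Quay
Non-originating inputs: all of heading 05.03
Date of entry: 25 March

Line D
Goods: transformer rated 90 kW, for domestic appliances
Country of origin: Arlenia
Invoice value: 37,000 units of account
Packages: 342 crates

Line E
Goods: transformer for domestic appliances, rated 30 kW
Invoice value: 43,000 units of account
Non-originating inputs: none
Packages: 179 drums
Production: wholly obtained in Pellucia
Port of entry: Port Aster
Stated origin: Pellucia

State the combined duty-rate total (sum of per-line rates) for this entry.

106%

Line A: switchgear unit → 05.04; rated 2.2 kW → 05.04.01; industrial → 05.04.01.02. Scheduled 21%. quota on 05.04.01.02 exhausted → over-quota 34%. → 34%.
Line B: insulated cable → 05.02; rated 30 kW → 05.02.02; for motor vehicles → 05.02.02.01. Scheduled 9%. No special measure applies. → 9%.
Line C: insulated cable → 05.02; rated 90 kW → 05.02.01; for motor vehicles → 05.02.01.01. Scheduled 31%. Pellucia agreement on 05.04.02.02: 05.02.01.01 not covered; Pellucia agreement on 05.03: 05.02.01.01 not covered; Pellucia agreement on 05.01.01.02: 05.02.01.01 not covered. → 31%.
Line D: transformer → 05.03; rated 90 kW → 05.03.02; for domestic appliances → 05.03.02.02. Scheduled 18%. No special measure applies. → 18%.
Line E: transformer → 05.03; rated 30 kW → 05.03.01; for domestic appliances → 05.03.01.01. Scheduled 34%. Pellucia agreement on 05.04.02.02: 05.03.01.01 not covered; Pellucia agreement on 05.03: wholly obtained → 14% available; Pellucia agreement on 05.01.01.02: 05.03.01.01 not covered; preferential 14%. → 14%.
Sum: 34% + 9% + 31% + 18% + 14% = 106%.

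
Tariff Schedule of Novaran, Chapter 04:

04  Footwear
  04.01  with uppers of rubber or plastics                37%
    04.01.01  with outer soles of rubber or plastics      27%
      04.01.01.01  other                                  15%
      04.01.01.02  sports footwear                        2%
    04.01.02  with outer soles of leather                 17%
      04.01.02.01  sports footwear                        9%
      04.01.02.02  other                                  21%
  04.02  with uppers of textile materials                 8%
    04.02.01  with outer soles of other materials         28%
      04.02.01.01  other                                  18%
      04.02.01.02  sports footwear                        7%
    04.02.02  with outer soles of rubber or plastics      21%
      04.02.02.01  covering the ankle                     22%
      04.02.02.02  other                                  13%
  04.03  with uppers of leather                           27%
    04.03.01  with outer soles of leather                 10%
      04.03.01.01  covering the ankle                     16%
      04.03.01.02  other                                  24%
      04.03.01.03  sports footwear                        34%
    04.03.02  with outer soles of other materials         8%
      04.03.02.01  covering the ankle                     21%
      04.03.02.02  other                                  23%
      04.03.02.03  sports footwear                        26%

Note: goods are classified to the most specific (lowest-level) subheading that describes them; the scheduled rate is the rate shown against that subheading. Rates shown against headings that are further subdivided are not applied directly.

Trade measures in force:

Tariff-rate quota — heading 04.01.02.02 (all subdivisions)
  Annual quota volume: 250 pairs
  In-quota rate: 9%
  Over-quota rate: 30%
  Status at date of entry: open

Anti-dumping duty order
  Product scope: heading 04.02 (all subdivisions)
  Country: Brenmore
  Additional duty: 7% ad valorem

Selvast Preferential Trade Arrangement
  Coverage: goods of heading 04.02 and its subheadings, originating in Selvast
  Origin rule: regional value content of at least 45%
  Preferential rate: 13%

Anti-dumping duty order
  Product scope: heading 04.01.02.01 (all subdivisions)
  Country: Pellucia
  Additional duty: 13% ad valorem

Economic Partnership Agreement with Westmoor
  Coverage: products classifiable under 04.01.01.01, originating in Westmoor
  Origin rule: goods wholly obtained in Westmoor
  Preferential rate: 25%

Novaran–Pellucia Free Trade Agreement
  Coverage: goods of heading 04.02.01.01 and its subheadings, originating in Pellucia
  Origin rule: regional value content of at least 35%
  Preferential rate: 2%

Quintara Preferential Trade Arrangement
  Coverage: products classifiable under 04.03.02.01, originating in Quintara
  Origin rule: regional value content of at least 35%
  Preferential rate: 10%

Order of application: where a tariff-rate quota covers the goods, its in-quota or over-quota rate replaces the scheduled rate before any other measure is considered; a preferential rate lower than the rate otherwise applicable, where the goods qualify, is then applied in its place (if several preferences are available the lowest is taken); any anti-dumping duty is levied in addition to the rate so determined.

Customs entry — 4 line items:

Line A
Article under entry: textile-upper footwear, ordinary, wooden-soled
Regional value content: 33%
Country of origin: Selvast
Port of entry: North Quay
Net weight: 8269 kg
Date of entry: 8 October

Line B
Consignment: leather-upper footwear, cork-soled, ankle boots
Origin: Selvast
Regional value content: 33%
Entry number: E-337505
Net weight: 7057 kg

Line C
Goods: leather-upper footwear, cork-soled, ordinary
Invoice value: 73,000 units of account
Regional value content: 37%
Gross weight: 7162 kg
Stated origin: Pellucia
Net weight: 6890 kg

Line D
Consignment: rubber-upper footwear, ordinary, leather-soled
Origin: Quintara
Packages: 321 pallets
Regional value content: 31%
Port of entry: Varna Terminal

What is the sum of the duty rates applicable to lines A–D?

Line A: textile-upper → 04.02; wooden-soled → 04.02.01; ordinary → 04.02.01.01. Scheduled 18%. Selvast agreement on 04.02: RVC < 45%. → 18%.
Line B: leather-upper → 04.03; cork-soled → 04.03.02; ankle boots → 04.03.02.01. Scheduled 21%. Selvast agreement on 04.02: 04.03.02.01 not covered. → 21%.
Line C: leather-upper → 04.03; cork-soled → 04.03.02; ordinary → 04.03.02.02. Scheduled 23%. Pellucia agreement on 04.02.01.01: 04.03.02.02 not covered. → 23%.
Line D: rubber-upper → 04.01; leather-soled → 04.01.02; ordinary → 04.01.02.02. Scheduled 21%. quota on 04.01.02.02 open → in-quota 9%; Quintara agreement on 04.03.02.01: 04.01.02.02 not covered. → 9%.
Sum: 18% + 21% + 23% + 9% = 71%.

71%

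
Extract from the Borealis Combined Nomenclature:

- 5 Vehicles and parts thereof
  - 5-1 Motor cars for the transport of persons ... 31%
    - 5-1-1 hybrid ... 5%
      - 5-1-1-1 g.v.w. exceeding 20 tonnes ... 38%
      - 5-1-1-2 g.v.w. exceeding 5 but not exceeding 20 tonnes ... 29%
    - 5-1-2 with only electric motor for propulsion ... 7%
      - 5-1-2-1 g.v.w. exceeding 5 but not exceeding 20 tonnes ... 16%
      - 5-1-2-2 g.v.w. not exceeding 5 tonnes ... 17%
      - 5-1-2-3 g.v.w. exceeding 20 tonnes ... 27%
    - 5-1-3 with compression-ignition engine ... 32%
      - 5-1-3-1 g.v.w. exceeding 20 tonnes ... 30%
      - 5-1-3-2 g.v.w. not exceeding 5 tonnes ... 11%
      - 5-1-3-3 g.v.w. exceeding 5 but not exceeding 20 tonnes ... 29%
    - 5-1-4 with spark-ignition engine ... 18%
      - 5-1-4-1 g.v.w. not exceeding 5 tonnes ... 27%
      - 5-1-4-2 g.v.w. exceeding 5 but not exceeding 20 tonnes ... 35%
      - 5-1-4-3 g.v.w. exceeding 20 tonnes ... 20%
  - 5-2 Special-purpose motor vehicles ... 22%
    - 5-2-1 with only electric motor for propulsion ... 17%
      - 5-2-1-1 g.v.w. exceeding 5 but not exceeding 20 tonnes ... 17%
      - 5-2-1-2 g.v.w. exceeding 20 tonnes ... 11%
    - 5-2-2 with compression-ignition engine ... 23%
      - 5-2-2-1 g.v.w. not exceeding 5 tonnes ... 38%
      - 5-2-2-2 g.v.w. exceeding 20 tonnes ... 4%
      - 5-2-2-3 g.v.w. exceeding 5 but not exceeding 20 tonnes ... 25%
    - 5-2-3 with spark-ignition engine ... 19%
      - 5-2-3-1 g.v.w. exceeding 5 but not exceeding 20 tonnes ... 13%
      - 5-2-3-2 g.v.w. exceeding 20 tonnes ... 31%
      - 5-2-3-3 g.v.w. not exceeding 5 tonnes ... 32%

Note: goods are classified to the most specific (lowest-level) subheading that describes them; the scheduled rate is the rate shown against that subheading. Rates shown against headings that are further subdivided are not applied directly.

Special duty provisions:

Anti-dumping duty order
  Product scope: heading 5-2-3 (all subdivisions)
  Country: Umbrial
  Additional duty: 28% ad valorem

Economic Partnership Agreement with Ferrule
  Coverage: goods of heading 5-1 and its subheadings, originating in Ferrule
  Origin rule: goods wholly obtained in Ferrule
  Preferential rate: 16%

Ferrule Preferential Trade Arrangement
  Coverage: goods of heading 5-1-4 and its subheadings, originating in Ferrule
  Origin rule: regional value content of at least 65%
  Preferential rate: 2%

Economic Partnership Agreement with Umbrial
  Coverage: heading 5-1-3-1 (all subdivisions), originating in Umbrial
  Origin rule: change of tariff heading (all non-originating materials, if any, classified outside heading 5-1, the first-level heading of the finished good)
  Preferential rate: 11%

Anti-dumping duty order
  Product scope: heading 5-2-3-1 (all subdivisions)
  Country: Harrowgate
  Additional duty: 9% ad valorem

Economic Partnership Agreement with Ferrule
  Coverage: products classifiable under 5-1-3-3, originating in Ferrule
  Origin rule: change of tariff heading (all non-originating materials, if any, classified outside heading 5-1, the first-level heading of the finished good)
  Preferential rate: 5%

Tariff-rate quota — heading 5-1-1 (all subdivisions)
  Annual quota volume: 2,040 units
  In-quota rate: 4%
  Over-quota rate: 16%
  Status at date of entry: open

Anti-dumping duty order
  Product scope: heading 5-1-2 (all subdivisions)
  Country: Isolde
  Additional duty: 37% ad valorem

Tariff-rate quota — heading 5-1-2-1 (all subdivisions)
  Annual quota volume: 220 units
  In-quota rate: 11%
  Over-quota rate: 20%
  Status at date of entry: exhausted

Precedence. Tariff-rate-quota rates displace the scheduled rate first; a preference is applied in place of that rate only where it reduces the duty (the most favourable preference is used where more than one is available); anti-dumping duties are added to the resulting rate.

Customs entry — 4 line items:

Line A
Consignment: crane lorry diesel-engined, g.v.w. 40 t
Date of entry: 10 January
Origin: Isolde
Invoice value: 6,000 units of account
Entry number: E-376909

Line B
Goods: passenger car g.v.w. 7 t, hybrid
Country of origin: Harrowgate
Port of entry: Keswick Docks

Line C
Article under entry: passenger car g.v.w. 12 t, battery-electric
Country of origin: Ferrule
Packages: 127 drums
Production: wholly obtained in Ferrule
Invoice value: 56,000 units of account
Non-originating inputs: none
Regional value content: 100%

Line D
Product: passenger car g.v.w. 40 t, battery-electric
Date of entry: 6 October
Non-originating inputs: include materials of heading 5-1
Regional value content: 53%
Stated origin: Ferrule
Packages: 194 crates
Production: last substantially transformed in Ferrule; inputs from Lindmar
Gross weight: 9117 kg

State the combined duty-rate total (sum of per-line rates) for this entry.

Line A: crane lorry → 5-2; diesel-engined → 5-2-2; g.v.w. 40 t → 5-2-2-2. Scheduled 4%. No special measure applies. → 4%.
Line B: passenger car → 5-1; hybrid → 5-1-1; g.v.w. 7 t → 5-1-1-2. Scheduled 29%. quota on 5-1-1 open → in-quota 4%. → 4%.
Line C: passenger car → 5-1; battery-electric → 5-1-2; g.v.w. 12 t → 5-1-2-1. Scheduled 16%. quota on 5-1-2-1 exhausted → over-quota 20%; Ferrule agreement on 5-1: wholly obtained → 16% available; Ferrule agreement on 5-1-4: 5-1-2-1 not covered; Ferrule agreement on 5-1-3-3: 5-1-2-1 not covered; preferential 16%. → 16%.
Line D: passenger car → 5-1; battery-electric → 5-1-2; g.v.w. 40 t → 5-1-2-3. Scheduled 27%. Ferrule agreement on 5-1: not wholly obtained; Ferrule agreement on 5-1-4: 5-1-2-3 not covered; Ferrule agreement on 5-1-3-3: 5-1-2-3 not covered. → 27%.
Sum: 4% + 4% + 16% + 27% = 51%.

51%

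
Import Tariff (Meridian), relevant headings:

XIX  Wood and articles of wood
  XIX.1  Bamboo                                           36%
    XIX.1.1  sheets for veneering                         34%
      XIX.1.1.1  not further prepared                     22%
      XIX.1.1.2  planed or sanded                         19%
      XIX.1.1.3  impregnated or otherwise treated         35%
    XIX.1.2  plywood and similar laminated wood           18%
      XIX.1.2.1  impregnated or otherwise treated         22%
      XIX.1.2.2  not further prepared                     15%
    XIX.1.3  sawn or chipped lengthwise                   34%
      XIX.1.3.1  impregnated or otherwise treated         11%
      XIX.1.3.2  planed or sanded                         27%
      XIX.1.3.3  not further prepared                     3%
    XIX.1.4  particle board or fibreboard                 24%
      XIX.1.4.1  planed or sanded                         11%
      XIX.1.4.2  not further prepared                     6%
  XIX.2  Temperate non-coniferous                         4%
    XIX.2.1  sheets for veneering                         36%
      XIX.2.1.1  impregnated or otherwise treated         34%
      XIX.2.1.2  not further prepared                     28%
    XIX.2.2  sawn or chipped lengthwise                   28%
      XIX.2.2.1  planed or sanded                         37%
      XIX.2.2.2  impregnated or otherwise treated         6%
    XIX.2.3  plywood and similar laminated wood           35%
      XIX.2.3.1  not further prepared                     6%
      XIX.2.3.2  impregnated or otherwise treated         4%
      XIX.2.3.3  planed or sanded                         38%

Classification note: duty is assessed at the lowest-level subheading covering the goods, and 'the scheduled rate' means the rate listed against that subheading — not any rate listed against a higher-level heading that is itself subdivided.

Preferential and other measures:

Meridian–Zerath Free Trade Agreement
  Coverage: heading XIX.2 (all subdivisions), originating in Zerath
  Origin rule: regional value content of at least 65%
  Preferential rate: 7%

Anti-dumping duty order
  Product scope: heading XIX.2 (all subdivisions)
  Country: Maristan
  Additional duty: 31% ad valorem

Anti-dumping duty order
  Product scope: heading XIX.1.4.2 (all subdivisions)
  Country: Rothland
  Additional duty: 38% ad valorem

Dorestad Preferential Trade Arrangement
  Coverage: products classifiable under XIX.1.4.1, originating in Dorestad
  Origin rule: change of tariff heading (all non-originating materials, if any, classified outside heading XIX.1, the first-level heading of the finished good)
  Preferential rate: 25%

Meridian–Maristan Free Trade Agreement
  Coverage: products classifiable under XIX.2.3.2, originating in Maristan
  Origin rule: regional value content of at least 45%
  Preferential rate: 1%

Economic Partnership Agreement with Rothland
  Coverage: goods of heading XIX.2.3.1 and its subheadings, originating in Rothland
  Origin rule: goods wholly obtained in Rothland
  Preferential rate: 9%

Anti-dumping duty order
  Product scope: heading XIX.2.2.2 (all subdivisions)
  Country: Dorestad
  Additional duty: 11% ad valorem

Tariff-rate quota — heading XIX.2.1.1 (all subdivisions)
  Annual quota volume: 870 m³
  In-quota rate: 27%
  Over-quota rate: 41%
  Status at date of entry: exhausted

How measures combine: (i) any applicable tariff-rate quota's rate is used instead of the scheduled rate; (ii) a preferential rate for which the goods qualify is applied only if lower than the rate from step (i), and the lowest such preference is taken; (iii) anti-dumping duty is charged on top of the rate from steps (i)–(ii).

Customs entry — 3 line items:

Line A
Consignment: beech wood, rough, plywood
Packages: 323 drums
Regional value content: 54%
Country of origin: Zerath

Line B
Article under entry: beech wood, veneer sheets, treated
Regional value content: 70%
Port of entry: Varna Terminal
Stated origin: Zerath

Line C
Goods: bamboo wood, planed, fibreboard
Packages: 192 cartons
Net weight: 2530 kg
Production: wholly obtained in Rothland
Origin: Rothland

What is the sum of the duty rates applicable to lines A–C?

24%

Line A: beech → XIX.2; plywood → XIX.2.3; rough → XIX.2.3.1. Scheduled 6%. Zerath agreement on XIX.2: RVC < 65%. → 6%.
Line B: beech → XIX.2; veneer sheets → XIX.2.1; treated → XIX.2.1.1. Scheduled 34%. quota on XIX.2.1.1 exhausted → over-quota 41%; Zerath agreement on XIX.2: RVC ≥ 65% → 7% available; preferential 7%. → 7%.
Line C: bamboo → XIX.1; fibreboard → XIX.1.4; planed → XIX.1.4.1. Scheduled 11%. Rothland agreement on XIX.2.3.1: XIX.1.4.1 not covered. → 11%.
Sum: 6% + 7% + 11% = 24%.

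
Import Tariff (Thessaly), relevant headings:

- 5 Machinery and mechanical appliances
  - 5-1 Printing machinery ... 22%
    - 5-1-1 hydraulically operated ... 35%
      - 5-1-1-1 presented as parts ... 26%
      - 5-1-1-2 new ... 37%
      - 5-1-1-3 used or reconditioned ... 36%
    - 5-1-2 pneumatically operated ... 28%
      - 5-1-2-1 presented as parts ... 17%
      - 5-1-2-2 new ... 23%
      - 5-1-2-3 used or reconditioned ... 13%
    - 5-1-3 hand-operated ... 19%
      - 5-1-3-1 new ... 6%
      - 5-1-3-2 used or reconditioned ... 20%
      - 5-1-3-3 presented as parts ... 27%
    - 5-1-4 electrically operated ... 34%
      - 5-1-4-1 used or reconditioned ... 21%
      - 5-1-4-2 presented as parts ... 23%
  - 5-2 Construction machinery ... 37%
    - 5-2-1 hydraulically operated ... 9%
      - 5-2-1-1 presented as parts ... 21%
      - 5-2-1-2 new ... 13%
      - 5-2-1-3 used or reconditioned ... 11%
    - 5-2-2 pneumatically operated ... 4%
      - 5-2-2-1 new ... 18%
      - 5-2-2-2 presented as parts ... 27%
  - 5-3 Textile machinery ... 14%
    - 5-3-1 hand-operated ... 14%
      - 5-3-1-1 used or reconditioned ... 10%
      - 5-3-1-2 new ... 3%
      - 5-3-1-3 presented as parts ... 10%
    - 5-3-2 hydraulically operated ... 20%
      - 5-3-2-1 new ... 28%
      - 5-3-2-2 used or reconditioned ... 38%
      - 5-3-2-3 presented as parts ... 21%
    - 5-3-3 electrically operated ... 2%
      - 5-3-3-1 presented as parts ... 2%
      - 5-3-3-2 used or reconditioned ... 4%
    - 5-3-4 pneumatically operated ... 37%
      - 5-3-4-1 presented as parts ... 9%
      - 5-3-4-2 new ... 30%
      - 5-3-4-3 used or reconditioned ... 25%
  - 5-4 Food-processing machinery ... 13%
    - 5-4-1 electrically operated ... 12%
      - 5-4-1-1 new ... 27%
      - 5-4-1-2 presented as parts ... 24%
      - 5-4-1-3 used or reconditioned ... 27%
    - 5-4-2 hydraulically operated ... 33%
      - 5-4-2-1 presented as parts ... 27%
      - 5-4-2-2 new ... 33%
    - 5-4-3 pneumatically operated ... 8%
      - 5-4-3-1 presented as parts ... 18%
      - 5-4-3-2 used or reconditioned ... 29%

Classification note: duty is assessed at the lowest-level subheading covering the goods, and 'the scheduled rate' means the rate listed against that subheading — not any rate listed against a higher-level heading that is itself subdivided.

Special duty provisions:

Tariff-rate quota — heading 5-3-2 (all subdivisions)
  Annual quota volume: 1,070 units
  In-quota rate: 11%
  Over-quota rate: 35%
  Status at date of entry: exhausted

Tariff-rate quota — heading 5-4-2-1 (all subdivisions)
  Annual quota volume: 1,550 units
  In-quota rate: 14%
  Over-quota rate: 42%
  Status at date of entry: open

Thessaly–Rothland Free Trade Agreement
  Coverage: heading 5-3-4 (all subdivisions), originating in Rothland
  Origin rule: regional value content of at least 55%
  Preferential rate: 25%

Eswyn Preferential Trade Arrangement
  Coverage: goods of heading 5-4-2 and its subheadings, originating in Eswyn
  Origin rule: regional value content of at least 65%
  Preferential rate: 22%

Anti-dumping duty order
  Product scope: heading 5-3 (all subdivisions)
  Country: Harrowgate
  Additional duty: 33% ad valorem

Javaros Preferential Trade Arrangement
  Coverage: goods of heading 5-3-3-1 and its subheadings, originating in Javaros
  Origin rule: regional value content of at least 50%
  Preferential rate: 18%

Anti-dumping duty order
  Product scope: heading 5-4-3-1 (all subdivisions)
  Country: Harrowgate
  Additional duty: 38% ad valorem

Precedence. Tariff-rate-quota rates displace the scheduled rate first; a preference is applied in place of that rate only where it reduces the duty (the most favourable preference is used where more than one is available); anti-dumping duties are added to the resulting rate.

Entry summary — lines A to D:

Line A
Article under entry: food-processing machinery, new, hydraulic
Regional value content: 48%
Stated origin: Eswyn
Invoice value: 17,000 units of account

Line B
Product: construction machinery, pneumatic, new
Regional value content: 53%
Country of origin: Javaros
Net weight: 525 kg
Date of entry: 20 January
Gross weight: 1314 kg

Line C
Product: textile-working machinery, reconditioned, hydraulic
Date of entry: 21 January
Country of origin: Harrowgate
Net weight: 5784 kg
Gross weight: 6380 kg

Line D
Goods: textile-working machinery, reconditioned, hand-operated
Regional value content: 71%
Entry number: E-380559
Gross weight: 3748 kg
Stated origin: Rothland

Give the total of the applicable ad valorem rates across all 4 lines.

Line A: food-processing → 5-4; hydraulic → 5-4-2; new → 5-4-2-2. Scheduled 33%. Eswyn agreement on 5-4-2: RVC < 65%. → 33%.
Line B: construction → 5-2; pneumatic → 5-2-2; new → 5-2-2-1. Scheduled 18%. Javaros agreement on 5-3-3-1: 5-2-2-1 not covered. → 18%.
Line C: textile-working → 5-3; hydraulic → 5-3-2; reconditioned → 5-3-2-2. Scheduled 38%. quota on 5-3-2 exhausted → over-quota 35%; anti-dumping (Harrowgate, 5-3): +33%; total 35% + 33% = 68%. → 68%.
Line D: textile-working → 5-3; hand-operated → 5-3-1; reconditioned → 5-3-1-1. Scheduled 10%. Rothland agreement on 5-3-4: 5-3-1-1 not covered. → 10%.
Sum: 33% + 18% + 68% + 10% = 129%.

129%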